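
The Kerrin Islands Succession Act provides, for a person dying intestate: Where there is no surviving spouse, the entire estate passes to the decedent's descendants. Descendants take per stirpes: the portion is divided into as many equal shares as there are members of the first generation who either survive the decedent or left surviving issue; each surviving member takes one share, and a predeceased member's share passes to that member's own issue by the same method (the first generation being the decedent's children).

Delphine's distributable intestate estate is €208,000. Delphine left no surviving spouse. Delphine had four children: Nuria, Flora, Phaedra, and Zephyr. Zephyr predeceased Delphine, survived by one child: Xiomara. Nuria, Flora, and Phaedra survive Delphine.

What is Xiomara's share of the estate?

The entire €208,000 passes to the descendants.
That amount (€208,000) is divided into 4 shares of €52,000: Nuria, Flora, and Phaedra each take €52,000; Zephyr's €52,000 share passes to Zephyr's issue.
Zephyr's share (€52,000) passes entirely to Xiomara.

Xiomara receives €52,000.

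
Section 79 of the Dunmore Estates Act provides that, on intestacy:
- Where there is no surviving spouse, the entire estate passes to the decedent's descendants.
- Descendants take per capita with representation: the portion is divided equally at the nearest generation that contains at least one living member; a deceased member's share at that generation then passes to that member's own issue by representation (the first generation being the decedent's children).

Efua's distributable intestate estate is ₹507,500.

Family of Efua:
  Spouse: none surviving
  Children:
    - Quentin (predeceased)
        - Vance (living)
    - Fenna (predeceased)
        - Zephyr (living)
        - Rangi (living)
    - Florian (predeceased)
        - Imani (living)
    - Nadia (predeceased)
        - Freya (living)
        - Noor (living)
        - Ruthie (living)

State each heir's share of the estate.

The entire ₹507,500 passes to the descendants.
No child survives, so the initial division is made at the grandchildren's generation.
That amount (₹507,500) is divided into 7 shares of ₹72,500: Vance, Zephyr, Rangi, Imani, Freya, Noor, and Ruthie each take ₹72,500.

Vance: ₹72,500; Zephyr: ₹72,500; Rangi: ₹72,500; Imani: ₹72,500; Freya: ₹72,500; Noor: ₹72,500; Ruthie: ₹72,500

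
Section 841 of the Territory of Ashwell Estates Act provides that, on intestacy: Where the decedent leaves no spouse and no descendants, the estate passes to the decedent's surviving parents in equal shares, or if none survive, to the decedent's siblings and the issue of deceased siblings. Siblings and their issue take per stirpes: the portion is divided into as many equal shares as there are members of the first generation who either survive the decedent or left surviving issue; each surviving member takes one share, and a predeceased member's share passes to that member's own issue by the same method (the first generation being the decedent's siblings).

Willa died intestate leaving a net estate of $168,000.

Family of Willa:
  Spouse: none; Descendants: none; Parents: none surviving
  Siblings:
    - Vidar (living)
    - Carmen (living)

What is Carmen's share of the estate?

Carmen receives $84,000.

The entire $168,000 passes to the siblings and their issue.
That amount ($168,000) is divided into 2 shares of $84,000: Vidar and Carmen each take $84,000.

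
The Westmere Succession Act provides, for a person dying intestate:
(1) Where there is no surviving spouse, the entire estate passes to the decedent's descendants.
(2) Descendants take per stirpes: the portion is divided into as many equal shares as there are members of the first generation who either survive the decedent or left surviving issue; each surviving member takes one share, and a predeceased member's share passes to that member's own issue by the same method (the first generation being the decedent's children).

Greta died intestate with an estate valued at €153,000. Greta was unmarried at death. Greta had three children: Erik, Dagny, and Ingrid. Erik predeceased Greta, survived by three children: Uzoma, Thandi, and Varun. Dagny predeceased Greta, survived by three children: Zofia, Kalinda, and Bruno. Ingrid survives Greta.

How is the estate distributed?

Uzoma: €17,000; Thandi: €17,000; Varun: €17,000; Zofia: €17,000; Kalinda: €17,000; Bruno: €17,000; Ingrid: €51,000

The entire €153,000 passes to the descendants.
That amount (€153,000) is divided into 3 shares of €51,000: Ingrid takes €51,000; Erik's €51,000 share passes to Erik's issue; Dagny's €51,000 share passes to Dagny's issue.
Erik's share (€51,000) is divided into 3 shares of €17,000: Uzoma, Thandi, and Varun each take €17,000.
Dagny's share (€51,000) is divided into 3 shares of €17,000: Zofia, Kalinda, and Bruno each take €17,000.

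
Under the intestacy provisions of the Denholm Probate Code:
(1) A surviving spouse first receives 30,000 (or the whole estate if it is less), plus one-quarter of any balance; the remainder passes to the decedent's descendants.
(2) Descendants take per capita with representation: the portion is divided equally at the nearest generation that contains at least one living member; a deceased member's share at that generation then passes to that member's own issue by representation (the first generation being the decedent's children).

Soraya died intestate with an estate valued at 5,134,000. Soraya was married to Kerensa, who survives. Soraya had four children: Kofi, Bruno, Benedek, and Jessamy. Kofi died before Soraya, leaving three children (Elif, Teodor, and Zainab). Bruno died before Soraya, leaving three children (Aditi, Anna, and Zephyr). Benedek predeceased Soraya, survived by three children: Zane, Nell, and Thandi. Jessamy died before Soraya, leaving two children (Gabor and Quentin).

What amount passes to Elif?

Kerensa first takes 30,000, leaving a balance of 5,104,000. Kerensa then takes one-quarter of the balance (1,276,000), for a total of 1,306,000. The remaining 3,828,000 passes to the descendants.
No child survives, so the initial division is made at the grandchildren's generation.
The descendants' portion (3,828,000) is divided into 11 shares of 348,000: Elif, Teodor, Zainab, Aditi, Anna, Zephyr, Zane, Nell, Thandi, Gabor, and Quentin each take 348,000.

Elif receives 348,000.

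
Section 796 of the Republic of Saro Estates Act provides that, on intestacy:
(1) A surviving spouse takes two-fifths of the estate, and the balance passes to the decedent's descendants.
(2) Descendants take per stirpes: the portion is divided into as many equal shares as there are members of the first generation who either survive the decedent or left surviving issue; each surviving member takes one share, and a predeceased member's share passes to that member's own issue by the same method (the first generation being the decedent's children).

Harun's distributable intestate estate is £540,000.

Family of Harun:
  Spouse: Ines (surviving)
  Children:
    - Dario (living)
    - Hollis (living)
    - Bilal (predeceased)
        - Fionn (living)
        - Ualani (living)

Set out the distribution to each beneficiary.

Ines takes two-fifths of £540,000 = £216,000. The remaining £324,000 passes to the descendants.
The descendants' portion (£324,000) is divided into 3 shares of £108,000: Dario and Hollis each take £108,000; Bilal's £108,000 share passes to Bilal's issue.
Bilal's share (£108,000) is divided into 2 shares of £54,000: Fionn and Ualani each take £54,000.

Ines: £216,000; Dario: £108,000; Hollis: £108,000; Fionn: £54,000; Ualani: £54,000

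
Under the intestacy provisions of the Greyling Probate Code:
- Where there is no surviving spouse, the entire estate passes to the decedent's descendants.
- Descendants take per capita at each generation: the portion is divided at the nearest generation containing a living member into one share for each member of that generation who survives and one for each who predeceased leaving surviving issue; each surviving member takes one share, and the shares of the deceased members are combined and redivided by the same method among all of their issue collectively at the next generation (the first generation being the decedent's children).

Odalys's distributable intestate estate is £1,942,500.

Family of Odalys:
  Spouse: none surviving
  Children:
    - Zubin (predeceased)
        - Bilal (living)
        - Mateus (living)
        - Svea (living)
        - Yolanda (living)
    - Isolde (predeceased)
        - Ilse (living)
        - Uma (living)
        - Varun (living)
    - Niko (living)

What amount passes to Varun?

Varun receives £185,000.

The entire £1,942,500 passes to the descendants.
That amount (£1,942,500) is divided at the children's generation into 3 shares of £647,500. Niko takes £647,500. The 2 shares of the deceased (Zubin and Isolde) are combined into a pool of £1,295,000.
That pool (£1,295,000) is divided at the grandchildren's generation equally among Bilal, Mateus, Svea, Yolanda, Ilse, Uma, and Varun: £185,000 each.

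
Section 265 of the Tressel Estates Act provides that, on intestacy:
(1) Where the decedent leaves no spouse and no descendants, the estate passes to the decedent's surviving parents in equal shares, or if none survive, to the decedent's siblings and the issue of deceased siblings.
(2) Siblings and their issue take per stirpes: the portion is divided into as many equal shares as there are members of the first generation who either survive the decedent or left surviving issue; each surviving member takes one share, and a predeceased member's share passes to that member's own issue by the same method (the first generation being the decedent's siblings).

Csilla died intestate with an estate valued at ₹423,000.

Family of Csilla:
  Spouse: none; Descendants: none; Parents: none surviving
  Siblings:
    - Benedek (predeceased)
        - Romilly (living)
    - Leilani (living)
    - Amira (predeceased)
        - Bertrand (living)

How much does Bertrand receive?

The entire ₹423,000 passes to the siblings and their issue.
That amount (₹423,000) is divided into 3 shares of ₹141,000: Leilani takes ₹141,000; Benedek's ₹141,000 share passes to Benedek's issue; Amira's ₹141,000 share passes to Amira's issue.
Benedek's share (₹141,000) passes entirely to Romilly.
Amira's share (₹141,000) passes entirely to Bertrand.

Bertrand receives ₹141,000.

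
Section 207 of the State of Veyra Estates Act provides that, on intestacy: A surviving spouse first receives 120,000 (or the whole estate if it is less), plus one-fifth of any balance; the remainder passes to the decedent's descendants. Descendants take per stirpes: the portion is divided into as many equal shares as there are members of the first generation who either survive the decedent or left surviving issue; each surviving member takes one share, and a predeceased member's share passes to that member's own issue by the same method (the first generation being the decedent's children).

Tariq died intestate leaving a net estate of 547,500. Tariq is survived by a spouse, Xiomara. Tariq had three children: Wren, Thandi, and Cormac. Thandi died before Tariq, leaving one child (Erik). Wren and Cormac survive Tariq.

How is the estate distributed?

Xiomara: 205,500; Wren: 114,000; Erik: 114,000; Cormac: 114,000

Xiomara first takes 120,000, leaving a balance of 427,500. Xiomara then takes one-fifth of the balance (85,500), for a total of 205,500. The remaining 342,000 passes to the descendants.
The descendants' portion (342,000) is divided into 3 shares of 114,000: Wren and Cormac each take 114,000; Thandi's 114,000 share passes to Thandi's issue.
Thandi's share (114,000) passes entirely to Erik.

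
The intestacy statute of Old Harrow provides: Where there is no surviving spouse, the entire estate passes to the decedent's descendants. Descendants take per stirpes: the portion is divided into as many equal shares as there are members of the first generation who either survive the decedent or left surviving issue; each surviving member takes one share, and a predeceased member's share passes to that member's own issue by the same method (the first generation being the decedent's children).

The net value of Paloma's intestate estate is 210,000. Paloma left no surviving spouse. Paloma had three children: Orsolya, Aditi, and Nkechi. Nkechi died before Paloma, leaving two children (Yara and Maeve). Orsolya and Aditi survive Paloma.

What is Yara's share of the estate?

The entire 210,000 passes to the descendants.
That amount (210,000) is divided into 3 shares of 70,000: Orsolya and Aditi each take 70,000; Nkechi's 70,000 share passes to Nkechi's issue.
Nkechi's share (70,000) is divided into 2 shares of 35,000: Yara and Maeve each take 35,000.

Yara receives 35,000.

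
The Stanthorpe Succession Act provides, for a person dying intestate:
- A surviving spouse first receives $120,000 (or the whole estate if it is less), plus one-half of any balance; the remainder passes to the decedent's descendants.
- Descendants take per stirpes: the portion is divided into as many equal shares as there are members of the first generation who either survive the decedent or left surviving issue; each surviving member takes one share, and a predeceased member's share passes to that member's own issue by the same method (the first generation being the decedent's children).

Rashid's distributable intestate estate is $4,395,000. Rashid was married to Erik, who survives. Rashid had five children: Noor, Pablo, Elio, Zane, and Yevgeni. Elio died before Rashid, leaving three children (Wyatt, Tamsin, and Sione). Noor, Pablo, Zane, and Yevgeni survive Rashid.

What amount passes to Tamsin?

Tamsin receives $142,500.

Erik first takes $120,000, leaving a balance of $4,275,000. Erik then takes one-half of the balance ($2,137,500), for a total of $2,257,500. The remaining $2,137,500 passes to the descendants.
The descendants' portion ($2,137,500) is divided into 5 shares of $427,500: Noor, Pablo, Zane, and Yevgeni each take $427,500; Elio's $427,500 share passes to Elio's issue.
Elio's share ($427,500) is divided into 3 shares of $142,500: Wyatt, Tamsin, and Sione each take $142,500.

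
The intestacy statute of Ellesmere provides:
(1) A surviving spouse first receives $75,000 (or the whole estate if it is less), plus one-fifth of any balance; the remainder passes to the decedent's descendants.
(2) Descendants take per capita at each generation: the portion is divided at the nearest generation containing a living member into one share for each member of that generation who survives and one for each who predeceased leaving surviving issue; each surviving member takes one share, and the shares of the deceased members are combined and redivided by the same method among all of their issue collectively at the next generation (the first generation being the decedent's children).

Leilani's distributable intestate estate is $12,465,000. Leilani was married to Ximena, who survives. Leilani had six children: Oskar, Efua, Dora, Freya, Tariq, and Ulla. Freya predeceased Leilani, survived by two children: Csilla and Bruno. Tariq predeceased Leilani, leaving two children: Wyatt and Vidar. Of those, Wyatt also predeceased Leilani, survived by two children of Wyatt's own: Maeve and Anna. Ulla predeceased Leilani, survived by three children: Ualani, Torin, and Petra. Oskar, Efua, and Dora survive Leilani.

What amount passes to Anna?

Anna receives $354,000.

Ximena first takes $75,000, leaving a balance of $12,390,000. Ximena then takes one-fifth of the balance ($2,478,000), for a total of $2,553,000. The remaining $9,912,000 passes to the descendants.
The descendants' portion ($9,912,000) is divided at the children's generation into 6 shares of $1,652,000. Oskar, Efua, and Dora each take $1,652,000. The 3 shares of the deceased (Freya, Tariq, and Ulla) are combined into a pool of $4,956,000.
That pool ($4,956,000) is divided at the grandchildren's generation into 7 shares of $708,000. Csilla, Bruno, Vidar, Ualani, Torin, and Petra each take $708,000. The remaining share for the deceased Wyatt ($708,000) is carried to the next generation.
That pool ($708,000) is divided at the great-grandchildren's generation equally among Maeve and Anna: $354,000 each.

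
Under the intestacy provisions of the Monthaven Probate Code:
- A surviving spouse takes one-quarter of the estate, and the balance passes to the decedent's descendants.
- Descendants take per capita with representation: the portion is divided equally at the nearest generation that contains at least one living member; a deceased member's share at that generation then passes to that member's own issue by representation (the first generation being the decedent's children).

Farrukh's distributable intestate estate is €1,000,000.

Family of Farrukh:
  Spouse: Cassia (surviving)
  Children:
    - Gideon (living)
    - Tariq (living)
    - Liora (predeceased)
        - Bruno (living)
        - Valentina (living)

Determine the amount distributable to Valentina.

Cassia takes one-quarter of €1,000,000 = €250,000. The remaining €750,000 passes to the descendants.
The descendants' portion (€750,000) is divided into 3 shares of €250,000: Gideon and Tariq each take €250,000; Liora's €250,000 share passes to Liora's issue.
Liora's share (€250,000) is divided into 2 shares of €125,000: Bruno and Valentina each take €125,000.

Valentina receives €125,000.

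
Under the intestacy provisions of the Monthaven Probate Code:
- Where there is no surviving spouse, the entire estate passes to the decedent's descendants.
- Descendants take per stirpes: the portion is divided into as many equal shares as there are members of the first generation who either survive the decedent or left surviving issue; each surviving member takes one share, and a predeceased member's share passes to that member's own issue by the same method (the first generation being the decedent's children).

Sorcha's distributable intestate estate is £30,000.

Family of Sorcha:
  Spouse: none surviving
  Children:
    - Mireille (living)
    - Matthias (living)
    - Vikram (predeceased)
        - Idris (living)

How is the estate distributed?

Mireille: £10,000; Matthias: £10,000; Idris: £10,000

The entire £30,000 passes to the descendants.
That amount (£30,000) is divided into 3 shares of £10,000: Mireille and Matthias each take £10,000; Vikram's £10,000 share passes to Vikram's issue.
Vikram's share (£10,000) passes entirely to Idris.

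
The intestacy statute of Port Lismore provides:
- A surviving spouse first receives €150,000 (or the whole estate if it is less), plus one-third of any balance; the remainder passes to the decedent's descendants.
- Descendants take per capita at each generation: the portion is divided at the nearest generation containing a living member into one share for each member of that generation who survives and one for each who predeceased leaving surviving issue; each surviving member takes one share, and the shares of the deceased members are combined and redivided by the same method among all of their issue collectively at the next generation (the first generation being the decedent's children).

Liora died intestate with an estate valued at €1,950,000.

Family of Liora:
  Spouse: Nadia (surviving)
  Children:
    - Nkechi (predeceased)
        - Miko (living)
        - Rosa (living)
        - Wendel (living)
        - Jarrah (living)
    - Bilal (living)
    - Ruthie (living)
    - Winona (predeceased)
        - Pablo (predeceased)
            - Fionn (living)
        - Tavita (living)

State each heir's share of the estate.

Nadia first takes €150,000, leaving a balance of €1,800,000. Nadia then takes one-third of the balance (€600,000), for a total of €750,000. The remaining €1,200,000 passes to the descendants.
The descendants' portion (€1,200,000) is divided at the children's generation into 4 shares of €300,000. Bilal and Ruthie each take €300,000. The 2 shares of the deceased (Nkechi and Winona) are combined into a pool of €600,000.
That pool (€600,000) is divided at the grandchildren's generation into 6 shares of €100,000. Miko, Rosa, Wendel, Jarrah, and Tavita each take €100,000. The remaining share for the deceased Pablo (€100,000) is carried to the next generation.
That pool (€100,000) passes entirely to Fionn, the sole taker at the great-grandchildren's generation.

Nadia: €750,000; Miko: €100,000; Rosa: €100,000; Wendel: €100,000; Jarrah: €100,000; Bilal: €300,000; Ruthie: €300,000; Fionn: €100,000; Tavita: €100,000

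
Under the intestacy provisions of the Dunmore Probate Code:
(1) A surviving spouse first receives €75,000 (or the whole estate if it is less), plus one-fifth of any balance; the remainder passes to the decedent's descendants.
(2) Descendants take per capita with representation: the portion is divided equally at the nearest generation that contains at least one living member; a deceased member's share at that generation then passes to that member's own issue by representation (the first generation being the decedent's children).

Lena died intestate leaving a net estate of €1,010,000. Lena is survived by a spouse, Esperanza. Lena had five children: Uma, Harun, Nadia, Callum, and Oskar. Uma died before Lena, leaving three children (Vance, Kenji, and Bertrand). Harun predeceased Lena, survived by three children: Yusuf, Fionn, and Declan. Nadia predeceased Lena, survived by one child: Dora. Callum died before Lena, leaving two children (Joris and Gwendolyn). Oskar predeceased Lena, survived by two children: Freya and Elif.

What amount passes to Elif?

Elif receives €68,000.

Esperanza first takes €75,000, leaving a balance of €935,000. Esperanza then takes one-fifth of the balance (€187,000), for a total of €262,000. The remaining €748,000 passes to the descendants.
No child survives, so the initial division is made at the grandchildren's generation.
The descendants' portion (€748,000) is divided into 11 shares of €68,000: Vance, Kenji, Bertrand, Yusuf, Fionn, Declan, Dora, Joris, Gwendolyn, Freya, and Elif each take €68,000.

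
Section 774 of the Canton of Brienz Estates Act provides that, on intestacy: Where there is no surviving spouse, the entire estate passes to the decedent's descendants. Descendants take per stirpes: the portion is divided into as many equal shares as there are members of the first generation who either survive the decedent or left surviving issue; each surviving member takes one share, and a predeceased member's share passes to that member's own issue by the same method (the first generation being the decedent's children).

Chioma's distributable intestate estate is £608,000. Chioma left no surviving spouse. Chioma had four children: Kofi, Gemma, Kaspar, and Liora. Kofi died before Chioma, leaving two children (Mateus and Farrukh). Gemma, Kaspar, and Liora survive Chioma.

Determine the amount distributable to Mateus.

The entire £608,000 passes to the descendants.
That amount (£608,000) is divided into 4 shares of £152,000: Gemma, Kaspar, and Liora each take £152,000; Kofi's £152,000 share passes to Kofi's issue.
Kofi's share (£152,000) is divided into 2 shares of £76,000: Mateus and Farrukh each take £76,000.

Mateus receives £76,000.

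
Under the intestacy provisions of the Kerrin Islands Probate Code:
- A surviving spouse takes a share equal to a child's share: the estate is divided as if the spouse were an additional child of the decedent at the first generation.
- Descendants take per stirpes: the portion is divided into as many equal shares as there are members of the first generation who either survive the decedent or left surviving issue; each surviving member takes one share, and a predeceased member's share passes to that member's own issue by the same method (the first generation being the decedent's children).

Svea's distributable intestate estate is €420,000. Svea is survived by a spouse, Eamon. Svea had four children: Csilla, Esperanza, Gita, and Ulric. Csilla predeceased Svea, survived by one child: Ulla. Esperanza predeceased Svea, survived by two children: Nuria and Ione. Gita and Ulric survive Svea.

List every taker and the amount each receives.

Eamon: €84,000; Ulla: €84,000; Nuria: €42,000; Ione: €42,000; Gita: €84,000; Ulric: €84,000

The spouse counts as an additional share at the children's level, so there are 5 primary shares of €84,000. Eamon takes one such share (€84,000).
The children's combined portion (€336,000) is divided into 4 shares of €84,000: Gita and Ulric each take €84,000; Csilla's €84,000 share passes to Csilla's issue; Esperanza's €84,000 share passes to Esperanza's issue.
Csilla's share (€84,000) passes entirely to Ulla.
Esperanza's share (€84,000) is divided into 2 shares of €42,000: Nuria and Ione each take €42,000.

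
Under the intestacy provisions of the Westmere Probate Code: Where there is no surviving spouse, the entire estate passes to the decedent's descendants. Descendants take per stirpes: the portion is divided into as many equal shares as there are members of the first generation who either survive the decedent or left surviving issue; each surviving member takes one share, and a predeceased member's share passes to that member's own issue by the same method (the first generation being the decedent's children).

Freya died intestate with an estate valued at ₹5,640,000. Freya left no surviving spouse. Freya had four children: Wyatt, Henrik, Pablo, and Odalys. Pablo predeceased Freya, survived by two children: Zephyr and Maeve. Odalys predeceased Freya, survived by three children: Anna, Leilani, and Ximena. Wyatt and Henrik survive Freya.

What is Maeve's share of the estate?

Maeve receives ₹705,000.

The entire ₹5,640,000 passes to the descendants.
That amount (₹5,640,000) is divided into 4 shares of ₹1,410,000: Wyatt and Henrik each take ₹1,410,000; Pablo's ₹1,410,000 share passes to Pablo's issue; Odalys's ₹1,410,000 share passes to Odalys's issue.
Pablo's share (₹1,410,000) is divided into 2 shares of ₹705,000: Zephyr and Maeve each take ₹705,000.
Odalys's share (₹1,410,000) is divided into 3 shares of ₹470,000: Anna, Leilani, and Ximena each take ₹470,000.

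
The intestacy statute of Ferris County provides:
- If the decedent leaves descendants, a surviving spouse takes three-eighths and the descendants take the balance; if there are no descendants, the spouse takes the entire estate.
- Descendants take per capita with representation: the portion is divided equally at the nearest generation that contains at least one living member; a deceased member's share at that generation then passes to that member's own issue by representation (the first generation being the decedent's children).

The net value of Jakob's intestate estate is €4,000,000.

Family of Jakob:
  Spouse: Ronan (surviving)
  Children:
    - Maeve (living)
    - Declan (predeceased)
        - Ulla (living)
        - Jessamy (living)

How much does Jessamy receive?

Ronan takes three-eighths of €4,000,000 = €1,500,000. The remaining €2,500,000 passes to the descendants.
The descendants' portion (€2,500,000) is divided into 2 shares of €1,250,000: Maeve takes €1,250,000; Declan's €1,250,000 share passes to Declan's issue.
Declan's share (€1,250,000) is divided into 2 shares of €625,000: Ulla and Jessamy each take €625,000.

Jessamy receives €625,000.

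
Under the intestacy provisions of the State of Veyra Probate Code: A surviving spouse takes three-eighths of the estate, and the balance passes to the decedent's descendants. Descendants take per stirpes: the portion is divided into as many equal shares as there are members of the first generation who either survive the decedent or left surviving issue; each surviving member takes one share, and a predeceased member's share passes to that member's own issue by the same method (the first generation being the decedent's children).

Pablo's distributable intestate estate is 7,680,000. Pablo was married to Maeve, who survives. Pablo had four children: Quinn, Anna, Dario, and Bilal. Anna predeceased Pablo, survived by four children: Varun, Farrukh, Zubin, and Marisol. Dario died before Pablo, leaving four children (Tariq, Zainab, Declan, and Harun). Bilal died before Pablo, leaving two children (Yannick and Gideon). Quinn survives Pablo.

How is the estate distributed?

Maeve: 2,880,000; Quinn: 1,200,000; Varun: 300,000; Farrukh: 300,000; Zubin: 300,000; Marisol: 300,000; Tariq: 300,000; Zainab: 300,000; Declan: 300,000; Harun: 300,000; Yannick: 600,000; Gideon: 600,000

Maeve takes three-eighths of 7,680,000 = 2,880,000. The remaining 4,800,000 passes to the descendants.
The descendants' portion (4,800,000) is divided into 4 shares of 1,200,000: Quinn takes 1,200,000; Anna's 1,200,000 share passes to Anna's issue; Dario's 1,200,000 share passes to Dario's issue; Bilal's 1,200,000 share passes to Bilal's issue.
Anna's share (1,200,000) is divided into 4 shares of 300,000: Varun, Farrukh, Zubin, and Marisol each take 300,000.
Dario's share (1,200,000) is divided into 4 shares of 300,000: Tariq, Zainab, Declan, and Harun each take 300,000.
Bilal's share (1,200,000) is divided into 2 shares of 600,000: Yannick and Gideon each take 600,000.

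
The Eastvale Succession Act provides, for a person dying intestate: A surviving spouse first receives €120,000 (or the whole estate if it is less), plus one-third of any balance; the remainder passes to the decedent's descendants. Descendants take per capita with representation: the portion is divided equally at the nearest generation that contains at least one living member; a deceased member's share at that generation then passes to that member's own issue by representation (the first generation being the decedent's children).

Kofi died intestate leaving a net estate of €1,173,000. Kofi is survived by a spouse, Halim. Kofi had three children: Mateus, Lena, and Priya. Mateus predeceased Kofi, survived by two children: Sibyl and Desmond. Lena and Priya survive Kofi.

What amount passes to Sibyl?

Sibyl receives €117,000.

Halim first takes €120,000, leaving a balance of €1,053,000. Halim then takes one-third of the balance (€351,000), for a total of €471,000. The remaining €702,000 passes to the descendants.
The descendants' portion (€702,000) is divided into 3 shares of €234,000: Lena and Priya each take €234,000; Mateus's €234,000 share passes to Mateus's issue.
Mateus's share (€234,000) is divided into 2 shares of €117,000: Sibyl and Desmond each take €117,000.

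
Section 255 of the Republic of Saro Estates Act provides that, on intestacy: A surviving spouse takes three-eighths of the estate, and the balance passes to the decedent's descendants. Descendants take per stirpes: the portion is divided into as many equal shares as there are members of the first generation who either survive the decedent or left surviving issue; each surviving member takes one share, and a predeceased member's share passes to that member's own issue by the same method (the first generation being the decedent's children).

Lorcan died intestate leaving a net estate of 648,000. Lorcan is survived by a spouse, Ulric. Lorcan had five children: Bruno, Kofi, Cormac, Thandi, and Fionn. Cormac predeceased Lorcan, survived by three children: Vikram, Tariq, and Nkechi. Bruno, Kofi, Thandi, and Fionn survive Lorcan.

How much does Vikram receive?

Ulric takes three-eighths of 648,000 = 243,000. The remaining 405,000 passes to the descendants.
The descendants' portion (405,000) is divided into 5 shares of 81,000: Bruno, Kofi, Thandi, and Fionn each take 81,000; Cormac's 81,000 share passes to Cormac's issue.
Cormac's share (81,000) is divided into 3 shares of 27,000: Vikram, Tariq, and Nkechi each take 27,000.

Vikram receives 27,000.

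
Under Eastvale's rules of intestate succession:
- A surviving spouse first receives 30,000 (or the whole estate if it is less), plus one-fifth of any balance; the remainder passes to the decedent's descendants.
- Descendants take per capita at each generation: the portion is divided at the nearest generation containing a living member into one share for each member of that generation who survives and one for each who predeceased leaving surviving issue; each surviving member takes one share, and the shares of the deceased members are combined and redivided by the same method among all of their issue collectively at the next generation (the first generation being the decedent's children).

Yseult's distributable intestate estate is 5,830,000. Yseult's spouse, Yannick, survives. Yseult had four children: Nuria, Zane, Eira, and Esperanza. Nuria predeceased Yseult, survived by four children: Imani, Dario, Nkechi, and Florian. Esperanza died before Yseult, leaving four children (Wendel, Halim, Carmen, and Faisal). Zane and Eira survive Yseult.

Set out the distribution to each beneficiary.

Yannick first takes 30,000, leaving a balance of 5,800,000. Yannick then takes one-fifth of the balance (1,160,000), for a total of 1,190,000. The remaining 4,640,000 passes to the descendants.
The descendants' portion (4,640,000) is divided at the children's generation into 4 shares of 1,160,000. Zane and Eira each take 1,160,000. The 2 shares of the deceased (Nuria and Esperanza) are combined into a pool of 2,320,000.
That pool (2,320,000) is divided at the grandchildren's generation equally among Imani, Dario, Nkechi, Florian, Wendel, Halim, Carmen, and Faisal: 290,000 each.

Yannick: 1,190,000; Imani: 290,000; Dario: 290,000; Nkechi: 290,000; Florian: 290,000; Zane: 1,160,000; Eira: 1,160,000; Wendel: 290,000; Halim: 290,000; Carmen: 290,000; Faisal: 290,000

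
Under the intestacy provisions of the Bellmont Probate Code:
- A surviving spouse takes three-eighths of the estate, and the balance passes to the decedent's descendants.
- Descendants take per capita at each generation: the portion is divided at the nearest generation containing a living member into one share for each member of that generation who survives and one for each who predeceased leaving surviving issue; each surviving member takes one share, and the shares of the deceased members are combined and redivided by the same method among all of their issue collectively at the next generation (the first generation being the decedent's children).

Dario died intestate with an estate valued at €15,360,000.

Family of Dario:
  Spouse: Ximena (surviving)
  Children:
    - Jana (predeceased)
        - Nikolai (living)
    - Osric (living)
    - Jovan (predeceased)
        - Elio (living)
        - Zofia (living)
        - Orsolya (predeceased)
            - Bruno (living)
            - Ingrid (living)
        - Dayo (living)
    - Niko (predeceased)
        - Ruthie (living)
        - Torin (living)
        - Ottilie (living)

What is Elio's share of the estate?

Ximena takes three-eighths of €15,360,000 = €5,760,000. The remaining €9,600,000 passes to the descendants.
The descendants' portion (€9,600,000) is divided at the children's generation into 4 shares of €2,400,000. Osric takes €2,400,000. The 3 shares of the deceased (Jana, Jovan, and Niko) are combined into a pool of €7,200,000.
That pool (€7,200,000) is divided at the grandchildren's generation into 8 shares of €900,000. Nikolai, Elio, Zofia, Dayo, Ruthie, Torin, and Ottilie each take €900,000. The remaining share for the deceased Orsolya (€900,000) is carried to the next generation.
That pool (€900,000) is divided at the great-grandchildren's generation equally among Bruno and Ingrid: €450,000 each.

Elio receives €900,000.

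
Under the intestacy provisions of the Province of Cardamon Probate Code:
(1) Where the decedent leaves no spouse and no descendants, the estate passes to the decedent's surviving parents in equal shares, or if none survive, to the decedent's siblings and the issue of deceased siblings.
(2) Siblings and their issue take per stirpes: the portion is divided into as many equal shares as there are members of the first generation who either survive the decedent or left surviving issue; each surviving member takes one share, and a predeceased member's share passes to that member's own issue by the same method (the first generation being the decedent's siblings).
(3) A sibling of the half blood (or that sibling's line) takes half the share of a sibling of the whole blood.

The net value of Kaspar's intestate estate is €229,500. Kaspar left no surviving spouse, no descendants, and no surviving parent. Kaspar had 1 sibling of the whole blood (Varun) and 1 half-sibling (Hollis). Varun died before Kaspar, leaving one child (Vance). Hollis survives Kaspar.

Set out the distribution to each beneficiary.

The entire €229,500 passes to the siblings and their issue.
Counting each half-blood sibling's line as half a unit, there are 3/2 units in €229,500, so one unit is €153,000. Whole-blood lines (Varun) take €153,000 each; half-blood lines (Hollis) take €76,500 each.
Varun's share (€153,000) passes entirely to Vance.

Hollis: €76,500; Vance: €153,000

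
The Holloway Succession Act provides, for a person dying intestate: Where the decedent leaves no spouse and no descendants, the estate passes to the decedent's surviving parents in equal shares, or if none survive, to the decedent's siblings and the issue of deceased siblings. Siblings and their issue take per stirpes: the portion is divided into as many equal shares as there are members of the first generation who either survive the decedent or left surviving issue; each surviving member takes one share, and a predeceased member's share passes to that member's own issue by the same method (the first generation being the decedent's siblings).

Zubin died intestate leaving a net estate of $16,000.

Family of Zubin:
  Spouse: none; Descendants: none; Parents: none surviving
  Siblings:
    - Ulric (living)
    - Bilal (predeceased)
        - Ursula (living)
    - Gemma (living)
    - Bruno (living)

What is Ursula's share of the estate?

The entire $16,000 passes to the siblings and their issue.
That amount ($16,000) is divided into 4 shares of $4,000: Ulric, Gemma, and Bruno each take $4,000; Bilal's $4,000 share passes to Bilal's issue.
Bilal's share ($4,000) passes entirely to Ursula.

Ursula receives $4,000.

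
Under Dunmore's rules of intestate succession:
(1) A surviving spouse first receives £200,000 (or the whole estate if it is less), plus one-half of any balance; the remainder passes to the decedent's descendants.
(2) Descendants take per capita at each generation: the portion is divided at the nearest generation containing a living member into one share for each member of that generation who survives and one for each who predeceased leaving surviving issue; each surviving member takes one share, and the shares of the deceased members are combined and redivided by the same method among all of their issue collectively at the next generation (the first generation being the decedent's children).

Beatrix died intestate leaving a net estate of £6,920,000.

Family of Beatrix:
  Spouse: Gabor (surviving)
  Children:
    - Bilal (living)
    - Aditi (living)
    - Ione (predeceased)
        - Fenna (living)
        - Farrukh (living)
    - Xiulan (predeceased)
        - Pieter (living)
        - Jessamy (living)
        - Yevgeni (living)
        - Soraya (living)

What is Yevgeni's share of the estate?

Yevgeni receives £280,000.

Gabor first takes £200,000, leaving a balance of £6,720,000. Gabor then takes one-half of the balance (£3,360,000), for a total of £3,560,000. The remaining £3,360,000 passes to the descendants.
The descendants' portion (£3,360,000) is divided at the children's generation into 4 shares of £840,000. Bilal and Aditi each take £840,000. The 2 shares of the deceased (Ione and Xiulan) are combined into a pool of £1,680,000.
That pool (£1,680,000) is divided at the grandchildren's generation equally among Fenna, Farrukh, Pieter, Jessamy, Yevgeni, and Soraya: £280,000 each.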